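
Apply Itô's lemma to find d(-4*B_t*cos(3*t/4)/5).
d(-4*B_t*cos(3*t/4)/5) = (3*B_t*sin(3*t/4)/5) dt + (-4*cos(3*t/4)/5) dB_t

Itô's formula for f(t, x): d f(t, B_t) = (f_t + (1/2) f_xx) dt + f_x dB_t. Compute partials of f(t, x) = -4*x*cos(3*t/4)/5:
  f_t(t,x)  = 3*x*sin(3*t/4)/5
  f_x(t,x)  = -4*cos(3*t/4)/5
  f_xx(t,x) = 0
Assemble drift = f_t + (1/2) f_xx = 3*x*sin(3*t/4)/5 and diffusion = f_x = -4*cos(3*t/4)/5. Substituting x = B_t:
  d(-4*B_t*cos(3*t/4)/5) = (3*B_t*sin(3*t/4)/5) dt + (-4*cos(3*t/4)/5) dB_t.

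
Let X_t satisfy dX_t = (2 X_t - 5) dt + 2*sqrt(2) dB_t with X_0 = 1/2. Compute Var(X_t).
Var(X_t) = 2*exp(4*t) - 2

The variance V(t) = Var(X_t) satisfies V'(t) = 2 a V(t) + c^2 with V(0) = 0 (drift coefficient is linear in X, diffusion is constant). With a = 2, c = 2*sqrt(2), the solution is
  V(t) = (c^2 / (2 a)) * (exp(2 a t) - 1)
       = ((2*sqrt(2))^2 / (2*2)) * (exp(4 t) - 1)
       = 2*exp(4*t) - 2.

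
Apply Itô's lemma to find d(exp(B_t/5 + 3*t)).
d(exp(B_t/5 + 3*t)) = (151*exp(B_t/5 + 3*t)/50) dt + (exp(B_t/5 + 3*t)/5) dB_t

Itô's formula for f(t, x): d f(t, B_t) = (f_t + (1/2) f_xx) dt + f_x dB_t. Compute partials of f(t, x) = exp(3*t + x/5):
  f_t(t,x)  = 3*exp(3*t + x/5)
  f_x(t,x)  = exp(3*t + x/5)/5
  f_xx(t,x) = exp(3*t + x/5)/25
Assemble drift = f_t + (1/2) f_xx = 151*exp(3*t + x/5)/50 and diffusion = f_x = exp(3*t + x/5)/5. Substituting x = B_t:
  d(exp(B_t/5 + 3*t)) = (151*exp(B_t/5 + 3*t)/50) dt + (exp(B_t/5 + 3*t)/5) dB_t.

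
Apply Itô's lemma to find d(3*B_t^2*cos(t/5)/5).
d(3*B_t^2*cos(t/5)/5) = (-3*B_t^2*sin(t/5)/25 + 3*cos(t/5)/5) dt + (6*B_t*cos(t/5)/5) dB_t

Itô's formula for f(t, x): d f(t, B_t) = (f_t + (1/2) f_xx) dt + f_x dB_t. Compute partials of f(t, x) = 3*x^2*cos(t/5)/5:
  f_t(t,x)  = -3*x^2*sin(t/5)/25
  f_x(t,x)  = 6*x*cos(t/5)/5
  f_xx(t,x) = 6*cos(t/5)/5
Assemble drift = f_t + (1/2) f_xx = -3*x^2*sin(t/5)/25 + 3*cos(t/5)/5 and diffusion = f_x = 6*x*cos(t/5)/5. Substituting x = B_t:
  d(3*B_t^2*cos(t/5)/5) = (-3*B_t^2*sin(t/5)/25 + 3*cos(t/5)/5) dt + (6*B_t*cos(t/5)/5) dB_t.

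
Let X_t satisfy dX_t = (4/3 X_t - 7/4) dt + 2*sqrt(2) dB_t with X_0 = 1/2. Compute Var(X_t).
Var(X_t) = 3*exp(8*t/3) - 3

The variance V(t) = Var(X_t) satisfies V'(t) = 2 a V(t) + c^2 with V(0) = 0 (drift coefficient is linear in X, diffusion is constant). With a = 4/3, c = 2*sqrt(2), the solution is
  V(t) = (c^2 / (2 a)) * (exp(2 a t) - 1)
       = ((2*sqrt(2))^2 / (2*(4/3))) * (exp((8/3) t) - 1)
       = 3*exp(8*t/3) - 3.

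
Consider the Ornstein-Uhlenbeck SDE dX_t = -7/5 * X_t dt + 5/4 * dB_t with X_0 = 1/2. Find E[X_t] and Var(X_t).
E[X_t] = exp(-7*t/5)/2; Var(X_t) = 125/224 - 125*exp(-14*t/5)/224

The OU SDE dX = -theta X dt + sigma dB admits the integrating factor exp(theta t): d(exp(theta t) X_t) = sigma exp(theta t) dB_t. Integrating from 0 to t:
  X_t = x_0 * exp(-theta t) + sigma * int_0^t exp(-theta (t-s)) dB_s.
The Itô integral has mean 0 and (by the Itô isometry) variance sigma^2 * int_0^t exp(-2 theta (t - s)) ds = sigma^2 * (1 - exp(-2 theta t)) / (2 theta).
With theta = 7/5, sigma = 5/4, x_0 = 1/2:
  E[X_t] = 1/2 * exp(-7/5 t) = exp(-7*t/5)/2
  Var(X_t) = (5/4)^2 * (1 - exp(-2*7/5 t)) / (2 * 7/5) = 125/224 - 125*exp(-14*t/5)/224.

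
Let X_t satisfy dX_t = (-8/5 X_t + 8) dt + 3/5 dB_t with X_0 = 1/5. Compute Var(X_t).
Var(X_t) = 9/80 - 9*exp(-16*t/5)/80

The variance V(t) = Var(X_t) satisfies V'(t) = 2 a V(t) + c^2 with V(0) = 0 (drift coefficient is linear in X, diffusion is constant). With a = -8/5, c = 3/5, the solution is
  V(t) = (c^2 / (2 a)) * (exp(2 a t) - 1)
       = ((3/5)^2 / (2*(-8/5))) * (exp((-16/5) t) - 1)
       = 9/80 - 9*exp(-16*t/5)/80.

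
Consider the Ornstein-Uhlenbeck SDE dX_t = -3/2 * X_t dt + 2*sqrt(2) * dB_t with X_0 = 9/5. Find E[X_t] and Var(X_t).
E[X_t] = 9*exp(-3*t/2)/5; Var(X_t) = 8/3 - 8*exp(-3*t)/3

The OU SDE dX = -theta X dt + sigma dB admits the integrating factor exp(theta t): d(exp(theta t) X_t) = sigma exp(theta t) dB_t. Integrating from 0 to t:
  X_t = x_0 * exp(-theta t) + sigma * int_0^t exp(-theta (t-s)) dB_s.
The Itô integral has mean 0 and (by the Itô isometry) variance sigma^2 * int_0^t exp(-2 theta (t - s)) ds = sigma^2 * (1 - exp(-2 theta t)) / (2 theta).
With theta = 3/2, sigma = 2*sqrt(2), x_0 = 9/5:
  E[X_t] = 9/5 * exp(-3/2 t) = 9*exp(-3*t/2)/5
  Var(X_t) = (2*sqrt(2))^2 * (1 - exp(-2*3/2 t)) / (2 * 3/2) = 8/3 - 8*exp(-3*t)/3.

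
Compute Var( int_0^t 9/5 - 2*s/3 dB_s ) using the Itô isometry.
Var = t*(100*t^2 - 810*t + 2187)/675

The Itô integral of a deterministic integrand f(s) has mean 0 because each increment f(s) * (B_{s+ds} - B_s) has mean 0. By the Itô isometry:
  Var( int_0^t f(s) dB_s ) = E[ (int_0^t f(s) dB_s)^2 ] = int_0^t f(s)^2 ds.
Here f(s) = 9/5 - 2*s/3, so f(s)^2 = (10*s - 27)^2/225. Integrate:
  int_0^t ((10*s - 27)^2/225) ds = t*(100*t^2 - 810*t + 2187)/675.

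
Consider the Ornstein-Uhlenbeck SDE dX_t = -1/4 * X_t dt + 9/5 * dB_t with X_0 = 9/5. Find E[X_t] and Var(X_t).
E[X_t] = 9*exp(-t/4)/5; Var(X_t) = 162/25 - 162*exp(-t/2)/25

The OU SDE dX = -theta X dt + sigma dB admits the integrating factor exp(theta t): d(exp(theta t) X_t) = sigma exp(theta t) dB_t. Integrating from 0 to t:
  X_t = x_0 * exp(-theta t) + sigma * int_0^t exp(-theta (t-s)) dB_s.
The Itô integral has mean 0 and (by the Itô isometry) variance sigma^2 * int_0^t exp(-2 theta (t - s)) ds = sigma^2 * (1 - exp(-2 theta t)) / (2 theta).
With theta = 1/4, sigma = 9/5, x_0 = 9/5:
  E[X_t] = 9/5 * exp(-1/4 t) = 9*exp(-t/4)/5
  Var(X_t) = (9/5)^2 * (1 - exp(-2*1/4 t)) / (2 * 1/4) = 162/25 - 162*exp(-t/2)/25.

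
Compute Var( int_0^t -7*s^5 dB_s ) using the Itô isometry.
Var = 49*t^11/11

The Itô integral of a deterministic integrand f(s) has mean 0 because each increment f(s) * (B_{s+ds} - B_s) has mean 0. By the Itô isometry:
  Var( int_0^t f(s) dB_s ) = E[ (int_0^t f(s) dB_s)^2 ] = int_0^t f(s)^2 ds.
Here f(s) = -7*s^5, so f(s)^2 = 49*s^10. Integrate:
  int_0^t (49*s^10) ds = 49*t^11/11.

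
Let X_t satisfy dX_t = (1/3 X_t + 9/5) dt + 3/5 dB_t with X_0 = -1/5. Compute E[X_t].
E[X_t] = 26*exp(t/3)/5 - 27/5

Taking expectations and using E[dB_t] = 0, the mean m(t) = E[X_t] satisfies the ODE m'(t) = a m(t) + b with m(0) = x_0. With a = 1/3, b = 9/5, x_0 = -1/5, the solution is
  m(t) = x_0 * exp(a t) + (b/a) * (exp(a t) - 1)
       = (-1/5) * exp((1/3) t) + ((9/5)/(1/3)) * (exp((1/3) t) - 1)
       = 26*exp(t/3)/5 - 27/5.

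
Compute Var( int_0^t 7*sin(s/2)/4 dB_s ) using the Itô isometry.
Var = 49*t/32 - 49*sin(t)/32

The Itô integral of a deterministic integrand f(s) has mean 0 because each increment f(s) * (B_{s+ds} - B_s) has mean 0. By the Itô isometry:
  Var( int_0^t f(s) dB_s ) = E[ (int_0^t f(s) dB_s)^2 ] = int_0^t f(s)^2 ds.
Here f(s) = 7*sin(s/2)/4, so f(s)^2 = 49*sin(s/2)^2/16. Integrate:
  int_0^t (49*sin(s/2)^2/16) ds = 49*t/32 - 49*sin(t)/32.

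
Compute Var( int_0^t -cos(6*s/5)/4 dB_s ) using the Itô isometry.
Var = t/32 + 5*sin(12*t/5)/384

The Itô integral of a deterministic integrand f(s) has mean 0 because each increment f(s) * (B_{s+ds} - B_s) has mean 0. By the Itô isometry:
  Var( int_0^t f(s) dB_s ) = E[ (int_0^t f(s) dB_s)^2 ] = int_0^t f(s)^2 ds.
Here f(s) = -cos(6*s/5)/4, so f(s)^2 = cos(6*s/5)^2/16. Integrate:
  int_0^t (cos(6*s/5)^2/16) ds = t/32 + 5*sin(12*t/5)/384.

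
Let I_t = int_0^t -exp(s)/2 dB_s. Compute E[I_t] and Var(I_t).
E[I_t] = 0; Var(I_t) = exp(2*t)/8 - 1/8

The Itô integral of a deterministic integrand f(s) has mean 0 because each increment f(s) * (B_{s+ds} - B_s) has mean 0. By the Itô isometry:
  Var( int_0^t f(s) dB_s ) = E[ (int_0^t f(s) dB_s)^2 ] = int_0^t f(s)^2 ds.
Here f(s) = -exp(s)/2, so f(s)^2 = exp(2*s)/4. Integrate:
  int_0^t (exp(2*s)/4) ds = exp(2*t)/8 - 1/8.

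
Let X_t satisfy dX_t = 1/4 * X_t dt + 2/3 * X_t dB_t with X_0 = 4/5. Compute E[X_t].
E[X_t] = 4*exp(t/4)/5

For GBM dX = mu X dt + sigma X dB with X_0 = x_0, apply Itô to Y = log X: dY = (mu - sigma^2/2) dt + sigma dB, so Y_t = log(x_0) + (mu - sigma^2/2) t + sigma B_t and hence X_t = x_0 * exp((mu - sigma^2/2) t + sigma B_t).
With mu = 1/4, sigma = 2/3, x_0 = 4/5, this gives:
  X_t = 4/5 * exp((1/36) * t + (2/3) * B_t).
Since sigma*B_t ~ Normal(0, sigma^2 t), E[exp(sigma*B_t)] = exp(sigma^2 t / 2); so E[X_t] = x_0 * exp((mu - sigma^2/2) t) * exp(sigma^2 t / 2) = x_0 * exp(mu t) = 4*exp(t/4)/5.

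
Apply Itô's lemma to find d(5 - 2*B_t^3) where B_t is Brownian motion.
d(5 - 2*B_t^3) = (-6*B_t) dt + (-6*B_t^2) dB_t

Itô's formula for f(B_t) gives d f(B_t) = f'(B_t) dB_t + (1/2) f''(B_t) dt. Compute derivatives of f(x) = 5 - 2*x^3:
  f'(x)  = -6*x^2
  f''(x) = -12*x
Substitute x = B_t and multiply the f'' term by 1/2:
  drift     = (1/2) * (-12*x) evaluated at B_t = -6*B_t
  diffusion = (-6*x^2) evaluated at B_t = -6*B_t^2
Therefore d(5 - 2*B_t^3) = (-6*B_t) dt + (-6*B_t^2) dB_t.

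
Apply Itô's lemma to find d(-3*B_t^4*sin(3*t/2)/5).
d(-3*B_t^4*sin(3*t/2)/5) = (-9*B_t^2*(B_t^2*cos(3*t/2) + 4*sin(3*t/2))/10) dt + (-12*B_t^3*sin(3*t/2)/5) dB_t

Itô's formula for f(t, x): d f(t, B_t) = (f_t + (1/2) f_xx) dt + f_x dB_t. Compute partials of f(t, x) = -3*x^4*sin(3*t/2)/5:
  f_t(t,x)  = -9*x^4*cos(3*t/2)/10
  f_x(t,x)  = -12*x^3*sin(3*t/2)/5
  f_xx(t,x) = -36*x^2*sin(3*t/2)/5
Assemble drift = f_t + (1/2) f_xx = -9*x^2*(x^2*cos(3*t/2) + 4*sin(3*t/2))/10 and diffusion = f_x = -12*x^3*sin(3*t/2)/5. Substituting x = B_t:
  d(-3*B_t^4*sin(3*t/2)/5) = (-9*B_t^2*(B_t^2*cos(3*t/2) + 4*sin(3*t/2))/10) dt + (-12*B_t^3*sin(3*t/2)/5) dB_t.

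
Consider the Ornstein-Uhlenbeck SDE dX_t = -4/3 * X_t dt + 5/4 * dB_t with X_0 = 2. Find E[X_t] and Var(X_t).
E[X_t] = 2*exp(-4*t/3); Var(X_t) = 75/128 - 75*exp(-8*t/3)/128

The OU SDE dX = -theta X dt + sigma dB admits the integrating factor exp(theta t): d(exp(theta t) X_t) = sigma exp(theta t) dB_t. Integrating from 0 to t:
  X_t = x_0 * exp(-theta t) + sigma * int_0^t exp(-theta (t-s)) dB_s.
The Itô integral has mean 0 and (by the Itô isometry) variance sigma^2 * int_0^t exp(-2 theta (t - s)) ds = sigma^2 * (1 - exp(-2 theta t)) / (2 theta).
With theta = 4/3, sigma = 5/4, x_0 = 2:
  E[X_t] = 2 * exp(-4/3 t) = 2*exp(-4*t/3)
  Var(X_t) = (5/4)^2 * (1 - exp(-2*4/3 t)) / (2 * 4/3) = 75/128 - 75*exp(-8*t/3)/128.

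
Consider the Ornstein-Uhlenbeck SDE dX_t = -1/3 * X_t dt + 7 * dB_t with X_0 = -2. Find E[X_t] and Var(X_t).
E[X_t] = -2*exp(-t/3); Var(X_t) = 147/2 - 147*exp(-2*t/3)/2

The OU SDE dX = -theta X dt + sigma dB admits the integrating factor exp(theta t): d(exp(theta t) X_t) = sigma exp(theta t) dB_t. Integrating from 0 to t:
  X_t = x_0 * exp(-theta t) + sigma * int_0^t exp(-theta (t-s)) dB_s.
The Itô integral has mean 0 and (by the Itô isometry) variance sigma^2 * int_0^t exp(-2 theta (t - s)) ds = sigma^2 * (1 - exp(-2 theta t)) / (2 theta).
With theta = 1/3, sigma = 7, x_0 = -2:
  E[X_t] = -2 * exp(-1/3 t) = -2*exp(-t/3)
  Var(X_t) = (7)^2 * (1 - exp(-2*1/3 t)) / (2 * 1/3) = 147/2 - 147*exp(-2*t/3)/2.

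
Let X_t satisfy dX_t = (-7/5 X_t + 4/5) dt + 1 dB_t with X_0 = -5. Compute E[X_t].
E[X_t] = 4/7 - 39*exp(-7*t/5)/7

Taking expectations and using E[dB_t] = 0, the mean m(t) = E[X_t] satisfies the ODE m'(t) = a m(t) + b with m(0) = x_0. With a = -7/5, b = 4/5, x_0 = -5, the solution is
  m(t) = x_0 * exp(a t) + (b/a) * (exp(a t) - 1)
       = (-5) * exp((-7/5) t) + ((4/5)/(-7/5)) * (exp((-7/5) t) - 1)
       = 4/7 - 39*exp(-7*t/5)/7.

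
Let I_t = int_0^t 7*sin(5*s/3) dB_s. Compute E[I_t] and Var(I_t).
E[I_t] = 0; Var(I_t) = 49*t/2 - 147*sin(10*t/3)/20

The Itô integral of a deterministic integrand f(s) has mean 0 because each increment f(s) * (B_{s+ds} - B_s) has mean 0. By the Itô isometry:
  Var( int_0^t f(s) dB_s ) = E[ (int_0^t f(s) dB_s)^2 ] = int_0^t f(s)^2 ds.
Here f(s) = 7*sin(5*s/3), so f(s)^2 = 49*sin(5*s/3)^2. Integrate:
  int_0^t (49*sin(5*s/3)^2) ds = 49*t/2 - 147*sin(10*t/3)/20.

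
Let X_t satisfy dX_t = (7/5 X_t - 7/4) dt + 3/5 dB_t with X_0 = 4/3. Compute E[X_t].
E[X_t] = exp(7*t/5)/12 + 5/4

Taking expectations and using E[dB_t] = 0, the mean m(t) = E[X_t] satisfies the ODE m'(t) = a m(t) + b with m(0) = x_0. With a = 7/5, b = -7/4, x_0 = 4/3, the solution is
  m(t) = x_0 * exp(a t) + (b/a) * (exp(a t) - 1)
       = (4/3) * exp((7/5) t) + ((-7/4)/(7/5)) * (exp((7/5) t) - 1)
       = exp(7*t/5)/12 + 5/4.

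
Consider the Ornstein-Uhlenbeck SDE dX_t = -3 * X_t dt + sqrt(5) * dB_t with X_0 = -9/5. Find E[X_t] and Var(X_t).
E[X_t] = -9*exp(-3*t)/5; Var(X_t) = 5/6 - 5*exp(-6*t)/6

The OU SDE dX = -theta X dt + sigma dB admits the integrating factor exp(theta t): d(exp(theta t) X_t) = sigma exp(theta t) dB_t. Integrating from 0 to t:
  X_t = x_0 * exp(-theta t) + sigma * int_0^t exp(-theta (t-s)) dB_s.
The Itô integral has mean 0 and (by the Itô isometry) variance sigma^2 * int_0^t exp(-2 theta (t - s)) ds = sigma^2 * (1 - exp(-2 theta t)) / (2 theta).
With theta = 3, sigma = sqrt(5), x_0 = -9/5:
  E[X_t] = -9/5 * exp(-3 t) = -9*exp(-3*t)/5
  Var(X_t) = (sqrt(5))^2 * (1 - exp(-2*3 t)) / (2 * 3) = 5/6 - 5*exp(-6*t)/6.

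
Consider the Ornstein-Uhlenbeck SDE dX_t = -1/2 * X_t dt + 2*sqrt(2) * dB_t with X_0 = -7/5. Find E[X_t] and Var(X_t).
E[X_t] = -7*exp(-t/2)/5; Var(X_t) = 8 - 8*exp(-t)

The OU SDE dX = -theta X dt + sigma dB admits the integrating factor exp(theta t): d(exp(theta t) X_t) = sigma exp(theta t) dB_t. Integrating from 0 to t:
  X_t = x_0 * exp(-theta t) + sigma * int_0^t exp(-theta (t-s)) dB_s.
The Itô integral has mean 0 and (by the Itô isometry) variance sigma^2 * int_0^t exp(-2 theta (t - s)) ds = sigma^2 * (1 - exp(-2 theta t)) / (2 theta).
With theta = 1/2, sigma = 2*sqrt(2), x_0 = -7/5:
  E[X_t] = -7/5 * exp(-1/2 t) = -7*exp(-t/2)/5
  Var(X_t) = (2*sqrt(2))^2 * (1 - exp(-2*1/2 t)) / (2 * 1/2) = 8 - 8*exp(-t).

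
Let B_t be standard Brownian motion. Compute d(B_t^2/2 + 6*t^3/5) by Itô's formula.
d(B_t^2/2 + 6*t^3/5) = (18*t^2/5 + 1/2) dt + (B_t) dB_t

Itô's formula for f(t, x): d f(t, B_t) = (f_t + (1/2) f_xx) dt + f_x dB_t. Compute partials of f(t, x) = 6*t^3/5 + x^2/2:
  f_t(t,x)  = 18*t^2/5
  f_x(t,x)  = x
  f_xx(t,x) = 1
Assemble drift = f_t + (1/2) f_xx = 18*t^2/5 + 1/2 and diffusion = f_x = x. Substituting x = B_t:
  d(B_t^2/2 + 6*t^3/5) = (18*t^2/5 + 1/2) dt + (B_t) dB_t.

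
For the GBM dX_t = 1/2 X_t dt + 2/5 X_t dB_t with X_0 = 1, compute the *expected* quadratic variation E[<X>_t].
E[<X>_t] = 4*exp(29*t/25)/29 - 4/29

<X>_t = int_0^t ((2/5) * X_s)^2 ds. Taking expectation inside the integral: E[<X>_t] = (2/5)^2 * int_0^t E[X_s^2] ds. For GBM, E[X_s^2] = x_0^2 * exp((2 mu + sigma^2) s). Integrating:
  E[<X>_t] = (2/5)^2 * 1^2 * (exp((2*(1/2) + (2/5)^2) t) - 1) / (2*(1/2) + (2/5)^2)
           = (2/5)^2 * 1^2 * (exp((29/25) t) - 1) / (29/25) = 4*exp(29*t/25)/29 - 4/29.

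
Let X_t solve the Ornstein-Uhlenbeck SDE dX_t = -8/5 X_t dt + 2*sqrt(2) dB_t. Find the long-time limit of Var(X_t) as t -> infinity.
lim Var(X_t) = 5/2

The OU SDE dX = -theta X dt + sigma dB admits the integrating factor exp(theta t): d(exp(theta t) X_t) = sigma exp(theta t) dB_t. Integrating from 0 to t gives X_t = x_0 * exp(-theta t) + sigma * int_0^t exp(-theta (t-s)) dB_s for any initial x_0. The Itô integral has variance (by the Itô isometry) sigma^2 * int_0^t exp(-2 theta (t - s)) ds = sigma^2 * (1 - exp(-2 theta t)) / (2 theta), independent of x_0.
With theta = 8/5, sigma = 2*sqrt(2):
  Var(X_t) = (2*sqrt(2))^2 * (1 - exp(-2*8/5 t)) / (2 * 8/5) = 5/2 - 5*exp(-16*t/5)/2.
As t -> infinity, exp(-2*8/5 t) -> 0, so the stationary variance is sigma^2 / (2 theta) = 5/2.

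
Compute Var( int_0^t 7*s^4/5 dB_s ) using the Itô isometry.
Var = 49*t^9/225

The Itô integral of a deterministic integrand f(s) has mean 0 because each increment f(s) * (B_{s+ds} - B_s) has mean 0. By the Itô isometry:
  Var( int_0^t f(s) dB_s ) = E[ (int_0^t f(s) dB_s)^2 ] = int_0^t f(s)^2 ds.
Here f(s) = 7*s^4/5, so f(s)^2 = 49*s^8/25. Integrate:
  int_0^t (49*s^8/25) ds = 49*t^9/225.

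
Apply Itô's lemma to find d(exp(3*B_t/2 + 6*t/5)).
d(exp(3*B_t/2 + 6*t/5)) = (93*exp(3*B_t/2 + 6*t/5)/40) dt + (3*exp(3*B_t/2 + 6*t/5)/2) dB_t

Itô's formula for f(t, x): d f(t, B_t) = (f_t + (1/2) f_xx) dt + f_x dB_t. Compute partials of f(t, x) = exp(6*t/5 + 3*x/2):
  f_t(t,x)  = 6*exp(6*t/5 + 3*x/2)/5
  f_x(t,x)  = 3*exp(6*t/5 + 3*x/2)/2
  f_xx(t,x) = 9*exp(6*t/5 + 3*x/2)/4
Assemble drift = f_t + (1/2) f_xx = 93*exp(6*t/5 + 3*x/2)/40 and diffusion = f_x = 3*exp(6*t/5 + 3*x/2)/2. Substituting x = B_t:
  d(exp(3*B_t/2 + 6*t/5)) = (93*exp(3*B_t/2 + 6*t/5)/40) dt + (3*exp(3*B_t/2 + 6*t/5)/2) dB_t.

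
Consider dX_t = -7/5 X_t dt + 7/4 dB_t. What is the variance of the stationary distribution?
lim Var(X_t) = 35/32

The OU SDE dX = -theta X dt + sigma dB admits the integrating factor exp(theta t): d(exp(theta t) X_t) = sigma exp(theta t) dB_t. Integrating from 0 to t gives X_t = x_0 * exp(-theta t) + sigma * int_0^t exp(-theta (t-s)) dB_s for any initial x_0. The Itô integral has variance (by the Itô isometry) sigma^2 * int_0^t exp(-2 theta (t - s)) ds = sigma^2 * (1 - exp(-2 theta t)) / (2 theta), independent of x_0.
With theta = 7/5, sigma = 7/4:
  Var(X_t) = (7/4)^2 * (1 - exp(-2*7/5 t)) / (2 * 7/5) = 35/32 - 35*exp(-14*t/5)/32.
As t -> infinity, exp(-2*7/5 t) -> 0, so the stationary variance is sigma^2 / (2 theta) = 35/32.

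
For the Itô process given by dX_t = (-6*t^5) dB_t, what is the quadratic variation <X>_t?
<X>_t = 36*t^11/11

For an Itô process dX_t = a(t) dt + b(t) dB_t, the quadratic variation is <X>_t = int_0^t b(s)^2 ds (the drift term does not contribute). Here b(s) = -6*s^5, so
  b(s)^2 = 36*s^10.
Integrating from 0 to t:
  <X>_t = int_0^t (36*s^10) ds = 36*t^11/11.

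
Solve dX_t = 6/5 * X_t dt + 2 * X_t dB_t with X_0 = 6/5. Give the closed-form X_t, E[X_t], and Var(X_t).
X_t = 6/5 * exp((-4/5) t + (2) B_t); E[X_t] = 6*exp(6*t/5)/5; Var(X_t) = 36*(exp(4*t) - 1)*exp(12*t/5)/25

For GBM dX = mu X dt + sigma X dB with X_0 = x_0, apply Itô to Y = log X: dY = (mu - sigma^2/2) dt + sigma dB, so Y_t = log(x_0) + (mu - sigma^2/2) t + sigma B_t and hence X_t = x_0 * exp((mu - sigma^2/2) t + sigma B_t).
With mu = 6/5, sigma = 2, x_0 = 6/5, this gives:
  X_t = 6/5 * exp((-4/5) * t + (2) * B_t).
Since sigma*B_t ~ Normal(0, sigma^2 t), E[exp(sigma*B_t)] = exp(sigma^2 t / 2); so E[X_t] = x_0 * exp((mu - sigma^2/2) t) * exp(sigma^2 t / 2) = x_0 * exp(mu t) = 6*exp(6*t/5)/5.
Var(X_t) = E[X_t^2] - (E[X_t])^2 = x_0^2 * exp(2 mu t) * (exp(sigma^2 t) - 1) = 36*(exp(4*t) - 1)*exp(12*t/5)/25.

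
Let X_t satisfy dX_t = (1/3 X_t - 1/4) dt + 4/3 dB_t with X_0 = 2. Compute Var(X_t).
Var(X_t) = 8*exp(2*t/3)/3 - 8/3

The variance V(t) = Var(X_t) satisfies V'(t) = 2 a V(t) + c^2 with V(0) = 0 (drift coefficient is linear in X, diffusion is constant). With a = 1/3, c = 4/3, the solution is
  V(t) = (c^2 / (2 a)) * (exp(2 a t) - 1)
       = ((4/3)^2 / (2*(1/3))) * (exp((2/3) t) - 1)
       = 8*exp(2*t/3)/3 - 8/3.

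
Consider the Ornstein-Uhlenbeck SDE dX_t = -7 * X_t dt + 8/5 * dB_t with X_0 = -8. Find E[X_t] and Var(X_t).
E[X_t] = -8*exp(-7*t); Var(X_t) = 32/175 - 32*exp(-14*t)/175

The OU SDE dX = -theta X dt + sigma dB admits the integrating factor exp(theta t): d(exp(theta t) X_t) = sigma exp(theta t) dB_t. Integrating from 0 to t:
  X_t = x_0 * exp(-theta t) + sigma * int_0^t exp(-theta (t-s)) dB_s.
The Itô integral has mean 0 and (by the Itô isometry) variance sigma^2 * int_0^t exp(-2 theta (t - s)) ds = sigma^2 * (1 - exp(-2 theta t)) / (2 theta).
With theta = 7, sigma = 8/5, x_0 = -8:
  E[X_t] = -8 * exp(-7 t) = -8*exp(-7*t)
  Var(X_t) = (8/5)^2 * (1 - exp(-2*7 t)) / (2 * 7) = 32/175 - 32*exp(-14*t)/175.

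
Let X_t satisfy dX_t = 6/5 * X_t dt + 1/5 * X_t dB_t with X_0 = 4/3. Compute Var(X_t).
Var(X_t) = 16*(exp(t/25) - 1)*exp(12*t/5)/9

For GBM dX = mu X dt + sigma X dB with X_0 = x_0, apply Itô to Y = log X: dY = (mu - sigma^2/2) dt + sigma dB, so Y_t = log(x_0) + (mu - sigma^2/2) t + sigma B_t and hence X_t = x_0 * exp((mu - sigma^2/2) t + sigma B_t).
With mu = 6/5, sigma = 1/5, x_0 = 4/3, this gives:
  X_t = 4/3 * exp((59/50) * t + (1/5) * B_t).
Since sigma*B_t ~ Normal(0, sigma^2 t), E[exp(sigma*B_t)] = exp(sigma^2 t / 2); so E[X_t] = x_0 * exp((mu - sigma^2/2) t) * exp(sigma^2 t / 2) = x_0 * exp(mu t) = 4*exp(6*t/5)/3.
Var(X_t) = E[X_t^2] - (E[X_t])^2 = x_0^2 * exp(2 mu t) * (exp(sigma^2 t) - 1) = 16*(exp(t/25) - 1)*exp(12*t/5)/9.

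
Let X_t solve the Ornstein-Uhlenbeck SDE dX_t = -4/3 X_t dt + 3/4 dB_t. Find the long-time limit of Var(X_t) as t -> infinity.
lim Var(X_t) = 27/128

The OU SDE dX = -theta X dt + sigma dB admits the integrating factor exp(theta t): d(exp(theta t) X_t) = sigma exp(theta t) dB_t. Integrating from 0 to t gives X_t = x_0 * exp(-theta t) + sigma * int_0^t exp(-theta (t-s)) dB_s for any initial x_0. The Itô integral has variance (by the Itô isometry) sigma^2 * int_0^t exp(-2 theta (t - s)) ds = sigma^2 * (1 - exp(-2 theta t)) / (2 theta), independent of x_0.
With theta = 4/3, sigma = 3/4:
  Var(X_t) = (3/4)^2 * (1 - exp(-2*4/3 t)) / (2 * 4/3) = 27/128 - 27*exp(-8*t/3)/128.
As t -> infinity, exp(-2*4/3 t) -> 0, so the stationary variance is sigma^2 / (2 theta) = 27/128.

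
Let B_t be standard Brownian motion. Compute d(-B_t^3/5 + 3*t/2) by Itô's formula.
d(-B_t^3/5 + 3*t/2) = (3/2 - 3*B_t/5) dt + (-3*B_t^2/5) dB_t

Itô's formula for f(t, x): d f(t, B_t) = (f_t + (1/2) f_xx) dt + f_x dB_t. Compute partials of f(t, x) = 3*t/2 - x^3/5:
  f_t(t,x)  = 3/2
  f_x(t,x)  = -3*x^2/5
  f_xx(t,x) = -6*x/5
Assemble drift = f_t + (1/2) f_xx = 3/2 - 3*x/5 and diffusion = f_x = -3*x^2/5. Substituting x = B_t:
  d(-B_t^3/5 + 3*t/2) = (3/2 - 3*B_t/5) dt + (-3*B_t^2/5) dB_t.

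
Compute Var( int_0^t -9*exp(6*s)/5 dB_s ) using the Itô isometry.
Var = 27*exp(12*t)/100 - 27/100

The Itô integral of a deterministic integrand f(s) has mean 0 because each increment f(s) * (B_{s+ds} - B_s) has mean 0. By the Itô isometry:
  Var( int_0^t f(s) dB_s ) = E[ (int_0^t f(s) dB_s)^2 ] = int_0^t f(s)^2 ds.
Here f(s) = -9*exp(6*s)/5, so f(s)^2 = 81*exp(12*s)/25. Integrate:
  int_0^t (81*exp(12*s)/25) ds = 27*exp(12*t)/100 - 27/100.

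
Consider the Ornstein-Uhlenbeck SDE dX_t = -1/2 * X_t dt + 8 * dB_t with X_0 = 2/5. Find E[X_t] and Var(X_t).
E[X_t] = 2*exp(-t/2)/5; Var(X_t) = 64 - 64*exp(-t)

The OU SDE dX = -theta X dt + sigma dB admits the integrating factor exp(theta t): d(exp(theta t) X_t) = sigma exp(theta t) dB_t. Integrating from 0 to t:
  X_t = x_0 * exp(-theta t) + sigma * int_0^t exp(-theta (t-s)) dB_s.
The Itô integral has mean 0 and (by the Itô isometry) variance sigma^2 * int_0^t exp(-2 theta (t - s)) ds = sigma^2 * (1 - exp(-2 theta t)) / (2 theta).
With theta = 1/2, sigma = 8, x_0 = 2/5:
  E[X_t] = 2/5 * exp(-1/2 t) = 2*exp(-t/2)/5
  Var(X_t) = (8)^2 * (1 - exp(-2*1/2 t)) / (2 * 1/2) = 64 - 64*exp(-t).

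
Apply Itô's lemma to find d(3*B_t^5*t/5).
d(3*B_t^5*t/5) = (3*B_t^3*(B_t^2 + 10*t)/5) dt + (3*B_t^4*t) dB_t

Itô's formula for f(t, x): d f(t, B_t) = (f_t + (1/2) f_xx) dt + f_x dB_t. Compute partials of f(t, x) = 3*t*x^5/5:
  f_t(t,x)  = 3*x^5/5
  f_x(t,x)  = 3*t*x^4
  f_xx(t,x) = 12*t*x^3
Assemble drift = f_t + (1/2) f_xx = 3*x^3*(10*t + x^2)/5 and diffusion = f_x = 3*t*x^4. Substituting x = B_t:
  d(3*B_t^5*t/5) = (3*B_t^3*(B_t^2 + 10*t)/5) dt + (3*B_t^4*t) dB_t.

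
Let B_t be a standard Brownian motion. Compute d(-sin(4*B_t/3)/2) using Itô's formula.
d(-sin(4*B_t/3)/2) = (4*sin(4*B_t/3)/9) dt + (-2*cos(4*B_t/3)/3) dB_t

Itô's formula for f(B_t) gives d f(B_t) = f'(B_t) dB_t + (1/2) f''(B_t) dt. Compute derivatives of f(x) = -sin(4*x/3)/2:
  f'(x)  = -2*cos(4*x/3)/3
  f''(x) = 8*sin(4*x/3)/9
Substitute x = B_t and multiply the f'' term by 1/2:
  drift     = (1/2) * (8*sin(4*x/3)/9) evaluated at B_t = 4*sin(4*B_t/3)/9
  diffusion = (-2*cos(4*x/3)/3) evaluated at B_t = -2*cos(4*B_t/3)/3
Therefore d(-sin(4*B_t/3)/2) = (4*sin(4*B_t/3)/9) dt + (-2*cos(4*B_t/3)/3) dB_t.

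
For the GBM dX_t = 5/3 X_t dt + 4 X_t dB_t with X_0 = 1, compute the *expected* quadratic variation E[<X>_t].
E[<X>_t] = 24*exp(58*t/3)/29 - 24/29

<X>_t = int_0^t (4 * X_s)^2 ds. Taking expectation inside the integral: E[<X>_t] = 4^2 * int_0^t E[X_s^2] ds. For GBM, E[X_s^2] = x_0^2 * exp((2 mu + sigma^2) s). Integrating:
  E[<X>_t] = 4^2 * 1^2 * (exp((2*(5/3) + 4^2) t) - 1) / (2*(5/3) + 4^2)
           = 4^2 * 1^2 * (exp((58/3) t) - 1) / (58/3) = 24*exp(58*t/3)/29 - 24/29.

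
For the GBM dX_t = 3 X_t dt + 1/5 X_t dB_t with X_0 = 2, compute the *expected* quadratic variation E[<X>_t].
E[<X>_t] = 4*exp(151*t/25)/151 - 4/151

<X>_t = int_0^t ((1/5) * X_s)^2 ds. Taking expectation inside the integral: E[<X>_t] = (1/5)^2 * int_0^t E[X_s^2] ds. For GBM, E[X_s^2] = x_0^2 * exp((2 mu + sigma^2) s). Integrating:
  E[<X>_t] = (1/5)^2 * 2^2 * (exp((2*3 + (1/5)^2) t) - 1) / (2*3 + (1/5)^2)
           = (1/5)^2 * 2^2 * (exp((151/25) t) - 1) / (151/25) = 4*exp(151*t/25)/151 - 4/151.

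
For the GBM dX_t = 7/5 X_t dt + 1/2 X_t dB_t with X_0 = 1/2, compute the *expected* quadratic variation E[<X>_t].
E[<X>_t] = 5*exp(61*t/20)/244 - 5/244

<X>_t = int_0^t ((1/2) * X_s)^2 ds. Taking expectation inside the integral: E[<X>_t] = (1/2)^2 * int_0^t E[X_s^2] ds. For GBM, E[X_s^2] = x_0^2 * exp((2 mu + sigma^2) s). Integrating:
  E[<X>_t] = (1/2)^2 * (1/2)^2 * (exp((2*(7/5) + (1/2)^2) t) - 1) / (2*(7/5) + (1/2)^2)
           = (1/2)^2 * (1/2)^2 * (exp((61/20) t) - 1) / (61/20) = 5*exp(61*t/20)/244 - 5/244.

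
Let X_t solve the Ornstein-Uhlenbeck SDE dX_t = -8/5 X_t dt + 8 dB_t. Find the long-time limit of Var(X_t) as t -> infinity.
lim Var(X_t) = 20

The OU SDE dX = -theta X dt + sigma dB admits the integrating factor exp(theta t): d(exp(theta t) X_t) = sigma exp(theta t) dB_t. Integrating from 0 to t gives X_t = x_0 * exp(-theta t) + sigma * int_0^t exp(-theta (t-s)) dB_s for any initial x_0. The Itô integral has variance (by the Itô isometry) sigma^2 * int_0^t exp(-2 theta (t - s)) ds = sigma^2 * (1 - exp(-2 theta t)) / (2 theta), independent of x_0.
With theta = 8/5, sigma = 8:
  Var(X_t) = (8)^2 * (1 - exp(-2*8/5 t)) / (2 * 8/5) = 20 - 20*exp(-16*t/5).
As t -> infinity, exp(-2*8/5 t) -> 0, so the stationary variance is sigma^2 / (2 theta) = 20.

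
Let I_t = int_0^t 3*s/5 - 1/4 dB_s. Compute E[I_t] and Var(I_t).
E[I_t] = 0; Var(I_t) = t*(48*t^2 - 60*t + 25)/400

The Itô integral of a deterministic integrand f(s) has mean 0 because each increment f(s) * (B_{s+ds} - B_s) has mean 0. By the Itô isometry:
  Var( int_0^t f(s) dB_s ) = E[ (int_0^t f(s) dB_s)^2 ] = int_0^t f(s)^2 ds.
Here f(s) = 3*s/5 - 1/4, so f(s)^2 = (12*s - 5)^2/400. Integrate:
  int_0^t ((12*s - 5)^2/400) ds = t*(48*t^2 - 60*t + 25)/400.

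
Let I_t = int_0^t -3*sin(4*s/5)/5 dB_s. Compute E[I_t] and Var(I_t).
E[I_t] = 0; Var(I_t) = 9*t/50 - 9*sin(4*t/5)*cos(4*t/5)/40

The Itô integral of a deterministic integrand f(s) has mean 0 because each increment f(s) * (B_{s+ds} - B_s) has mean 0. By the Itô isometry:
  Var( int_0^t f(s) dB_s ) = E[ (int_0^t f(s) dB_s)^2 ] = int_0^t f(s)^2 ds.
Here f(s) = -3*sin(4*s/5)/5, so f(s)^2 = 9*sin(4*s/5)^2/25. Integrate:
  int_0^t (9*sin(4*s/5)^2/25) ds = 9*t/50 - 9*sin(4*t/5)*cos(4*t/5)/40.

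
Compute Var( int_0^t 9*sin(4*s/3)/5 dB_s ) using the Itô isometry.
Var = 81*t/50 - 243*sin(4*t/3)*cos(4*t/3)/200

The Itô integral of a deterministic integrand f(s) has mean 0 because each increment f(s) * (B_{s+ds} - B_s) has mean 0. By the Itô isometry:
  Var( int_0^t f(s) dB_s ) = E[ (int_0^t f(s) dB_s)^2 ] = int_0^t f(s)^2 ds.
Here f(s) = 9*sin(4*s/3)/5, so f(s)^2 = 81*sin(4*s/3)^2/25. Integrate:
  int_0^t (81*sin(4*s/3)^2/25) ds = 81*t/50 - 243*sin(4*t/3)*cos(4*t/3)/200.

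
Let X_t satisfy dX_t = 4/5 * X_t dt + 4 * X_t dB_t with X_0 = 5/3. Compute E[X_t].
E[X_t] = 5*exp(4*t/5)/3

For GBM dX = mu X dt + sigma X dB with X_0 = x_0, apply Itô to Y = log X: dY = (mu - sigma^2/2) dt + sigma dB, so Y_t = log(x_0) + (mu - sigma^2/2) t + sigma B_t and hence X_t = x_0 * exp((mu - sigma^2/2) t + sigma B_t).
With mu = 4/5, sigma = 4, x_0 = 5/3, this gives:
  X_t = 5/3 * exp((-36/5) * t + (4) * B_t).
Since sigma*B_t ~ Normal(0, sigma^2 t), E[exp(sigma*B_t)] = exp(sigma^2 t / 2); so E[X_t] = x_0 * exp((mu - sigma^2/2) t) * exp(sigma^2 t / 2) = x_0 * exp(mu t) = 5*exp(4*t/5)/3.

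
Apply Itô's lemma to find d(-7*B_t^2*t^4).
d(-7*B_t^2*t^4) = (7*t^3*(-4*B_t^2 - t)) dt + (-14*B_t*t^4) dB_t

Itô's formula for f(t, x): d f(t, B_t) = (f_t + (1/2) f_xx) dt + f_x dB_t. Compute partials of f(t, x) = -7*t^4*x^2:
  f_t(t,x)  = -28*t^3*x^2
  f_x(t,x)  = -14*t^4*x
  f_xx(t,x) = -14*t^4
Assemble drift = f_t + (1/2) f_xx = 7*t^3*(-t - 4*x^2) and diffusion = f_x = -14*t^4*x. Substituting x = B_t:
  d(-7*B_t^2*t^4) = (7*t^3*(-4*B_t^2 - t)) dt + (-14*B_t*t^4) dB_t.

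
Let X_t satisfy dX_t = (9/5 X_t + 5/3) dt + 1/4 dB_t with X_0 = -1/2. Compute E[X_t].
E[X_t] = 23*exp(9*t/5)/54 - 25/27

Taking expectations and using E[dB_t] = 0, the mean m(t) = E[X_t] satisfies the ODE m'(t) = a m(t) + b with m(0) = x_0. With a = 9/5, b = 5/3, x_0 = -1/2, the solution is
  m(t) = x_0 * exp(a t) + (b/a) * (exp(a t) - 1)
       = (-1/2) * exp((9/5) t) + ((5/3)/(9/5)) * (exp((9/5) t) - 1)
       = 23*exp(9*t/5)/54 - 25/27.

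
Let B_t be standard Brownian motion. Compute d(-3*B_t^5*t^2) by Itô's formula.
d(-3*B_t^5*t^2) = (6*B_t^3*t*(-B_t^2 - 5*t)) dt + (-15*B_t^4*t^2) dB_t

Itô's formula for f(t, x): d f(t, B_t) = (f_t + (1/2) f_xx) dt + f_x dB_t. Compute partials of f(t, x) = -3*t^2*x^5:
  f_t(t,x)  = -6*t*x^5
  f_x(t,x)  = -15*t^2*x^4
  f_xx(t,x) = -60*t^2*x^3
Assemble drift = f_t + (1/2) f_xx = 6*t*x^3*(-5*t - x^2) and diffusion = f_x = -15*t^2*x^4. Substituting x = B_t:
  d(-3*B_t^5*t^2) = (6*B_t^3*t*(-B_t^2 - 5*t)) dt + (-15*B_t^4*t^2) dB_t.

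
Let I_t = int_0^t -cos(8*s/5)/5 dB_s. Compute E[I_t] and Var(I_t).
E[I_t] = 0; Var(I_t) = t/50 + sin(8*t/5)*cos(8*t/5)/80

The Itô integral of a deterministic integrand f(s) has mean 0 because each increment f(s) * (B_{s+ds} - B_s) has mean 0. By the Itô isometry:
  Var( int_0^t f(s) dB_s ) = E[ (int_0^t f(s) dB_s)^2 ] = int_0^t f(s)^2 ds.
Here f(s) = -cos(8*s/5)/5, so f(s)^2 = cos(8*s/5)^2/25. Integrate:
  int_0^t (cos(8*s/5)^2/25) ds = t/50 + sin(8*t/5)*cos(8*t/5)/80.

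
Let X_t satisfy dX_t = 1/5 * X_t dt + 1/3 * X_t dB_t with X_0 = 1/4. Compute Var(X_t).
Var(X_t) = (exp(t/9) - 1)*exp(2*t/5)/16

For GBM dX = mu X dt + sigma X dB with X_0 = x_0, apply Itô to Y = log X: dY = (mu - sigma^2/2) dt + sigma dB, so Y_t = log(x_0) + (mu - sigma^2/2) t + sigma B_t and hence X_t = x_0 * exp((mu - sigma^2/2) t + sigma B_t).
With mu = 1/5, sigma = 1/3, x_0 = 1/4, this gives:
  X_t = 1/4 * exp((13/90) * t + (1/3) * B_t).
Since sigma*B_t ~ Normal(0, sigma^2 t), E[exp(sigma*B_t)] = exp(sigma^2 t / 2); so E[X_t] = x_0 * exp((mu - sigma^2/2) t) * exp(sigma^2 t / 2) = x_0 * exp(mu t) = exp(t/5)/4.
Var(X_t) = E[X_t^2] - (E[X_t])^2 = x_0^2 * exp(2 mu t) * (exp(sigma^2 t) - 1) = (exp(t/9) - 1)*exp(2*t/5)/16.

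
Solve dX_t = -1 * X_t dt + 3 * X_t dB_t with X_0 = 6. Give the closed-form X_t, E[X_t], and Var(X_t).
X_t = 6 * exp((-11/2) t + (3) B_t); E[X_t] = 6*exp(-t); Var(X_t) = (36*exp(9*t) - 36)*exp(-2*t)

For GBM dX = mu X dt + sigma X dB with X_0 = x_0, apply Itô to Y = log X: dY = (mu - sigma^2/2) dt + sigma dB, so Y_t = log(x_0) + (mu - sigma^2/2) t + sigma B_t and hence X_t = x_0 * exp((mu - sigma^2/2) t + sigma B_t).
With mu = -1, sigma = 3, x_0 = 6, this gives:
  X_t = 6 * exp((-11/2) * t + (3) * B_t).
Since sigma*B_t ~ Normal(0, sigma^2 t), E[exp(sigma*B_t)] = exp(sigma^2 t / 2); so E[X_t] = x_0 * exp((mu - sigma^2/2) t) * exp(sigma^2 t / 2) = x_0 * exp(mu t) = 6*exp(-t).
Var(X_t) = E[X_t^2] - (E[X_t])^2 = x_0^2 * exp(2 mu t) * (exp(sigma^2 t) - 1) = (36*exp(9*t) - 36)*exp(-2*t).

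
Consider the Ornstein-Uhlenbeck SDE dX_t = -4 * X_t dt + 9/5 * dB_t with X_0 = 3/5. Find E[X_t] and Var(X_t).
E[X_t] = 3*exp(-4*t)/5; Var(X_t) = 81/200 - 81*exp(-8*t)/200

The OU SDE dX = -theta X dt + sigma dB admits the integrating factor exp(theta t): d(exp(theta t) X_t) = sigma exp(theta t) dB_t. Integrating from 0 to t:
  X_t = x_0 * exp(-theta t) + sigma * int_0^t exp(-theta (t-s)) dB_s.
The Itô integral has mean 0 and (by the Itô isometry) variance sigma^2 * int_0^t exp(-2 theta (t - s)) ds = sigma^2 * (1 - exp(-2 theta t)) / (2 theta).
With theta = 4, sigma = 9/5, x_0 = 3/5:
  E[X_t] = 3/5 * exp(-4 t) = 3*exp(-4*t)/5
  Var(X_t) = (9/5)^2 * (1 - exp(-2*4 t)) / (2 * 4) = 81/200 - 81*exp(-8*t)/200.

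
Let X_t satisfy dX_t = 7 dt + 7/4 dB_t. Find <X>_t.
<X>_t = 49*t/16

For an Itô process dX_t = a(t) dt + b(t) dB_t, the quadratic variation is <X>_t = int_0^t b(s)^2 ds (the drift term does not contribute). Here b(s) = 7/4, so
  b(s)^2 = 49/16.
Integrating from 0 to t:
  <X>_t = int_0^t (49/16) ds = 49*t/16.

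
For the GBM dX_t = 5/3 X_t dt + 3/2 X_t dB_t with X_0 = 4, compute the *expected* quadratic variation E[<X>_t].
E[<X>_t] = 432*exp(67*t/12)/67 - 432/67

<X>_t = int_0^t ((3/2) * X_s)^2 ds. Taking expectation inside the integral: E[<X>_t] = (3/2)^2 * int_0^t E[X_s^2] ds. For GBM, E[X_s^2] = x_0^2 * exp((2 mu + sigma^2) s). Integrating:
  E[<X>_t] = (3/2)^2 * 4^2 * (exp((2*(5/3) + (3/2)^2) t) - 1) / (2*(5/3) + (3/2)^2)
           = (3/2)^2 * 4^2 * (exp((67/12) t) - 1) / (67/12) = 432*exp(67*t/12)/67 - 432/67.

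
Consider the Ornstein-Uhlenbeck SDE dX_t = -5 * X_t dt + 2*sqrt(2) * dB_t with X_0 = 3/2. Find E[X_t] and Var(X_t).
E[X_t] = 3*exp(-5*t)/2; Var(X_t) = 4/5 - 4*exp(-10*t)/5

The OU SDE dX = -theta X dt + sigma dB admits the integrating factor exp(theta t): d(exp(theta t) X_t) = sigma exp(theta t) dB_t. Integrating from 0 to t:
  X_t = x_0 * exp(-theta t) + sigma * int_0^t exp(-theta (t-s)) dB_s.
The Itô integral has mean 0 and (by the Itô isometry) variance sigma^2 * int_0^t exp(-2 theta (t - s)) ds = sigma^2 * (1 - exp(-2 theta t)) / (2 theta).
With theta = 5, sigma = 2*sqrt(2), x_0 = 3/2:
  E[X_t] = 3/2 * exp(-5 t) = 3*exp(-5*t)/2
  Var(X_t) = (2*sqrt(2))^2 * (1 - exp(-2*5 t)) / (2 * 5) = 4/5 - 4*exp(-10*t)/5.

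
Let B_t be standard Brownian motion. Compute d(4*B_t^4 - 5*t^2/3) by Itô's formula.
d(4*B_t^4 - 5*t^2/3) = (24*B_t^2 - 10*t/3) dt + (16*B_t^3) dB_t

Itô's formula for f(t, x): d f(t, B_t) = (f_t + (1/2) f_xx) dt + f_x dB_t. Compute partials of f(t, x) = -5*t^2/3 + 4*x^4:
  f_t(t,x)  = -10*t/3
  f_x(t,x)  = 16*x^3
  f_xx(t,x) = 48*x^2
Assemble drift = f_t + (1/2) f_xx = -10*t/3 + 24*x^2 and diffusion = f_x = 16*x^3. Substituting x = B_t:
  d(4*B_t^4 - 5*t^2/3) = (24*B_t^2 - 10*t/3) dt + (16*B_t^3) dB_t.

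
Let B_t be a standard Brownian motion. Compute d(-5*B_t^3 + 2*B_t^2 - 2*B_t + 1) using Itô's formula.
d(-5*B_t^3 + 2*B_t^2 - 2*B_t + 1) = (2 - 15*B_t) dt + (-15*B_t^2 + 4*B_t - 2) dB_t

Itô's formula for f(B_t) gives d f(B_t) = f'(B_t) dB_t + (1/2) f''(B_t) dt. Compute derivatives of f(x) = -5*x^3 + 2*x^2 - 2*x + 1:
  f'(x)  = -15*x^2 + 4*x - 2
  f''(x) = 4 - 30*x
Substitute x = B_t and multiply the f'' term by 1/2:
  drift     = (1/2) * (4 - 30*x) evaluated at B_t = 2 - 15*B_t
  diffusion = (-15*x^2 + 4*x - 2) evaluated at B_t = -15*B_t^2 + 4*B_t - 2
Therefore d(-5*B_t^3 + 2*B_t^2 - 2*B_t + 1) = (2 - 15*B_t) dt + (-15*B_t^2 + 4*B_t - 2) dB_t.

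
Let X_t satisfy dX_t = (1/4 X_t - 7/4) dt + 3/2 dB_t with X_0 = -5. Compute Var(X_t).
Var(X_t) = 9*exp(t/2)/2 - 9/2

The variance V(t) = Var(X_t) satisfies V'(t) = 2 a V(t) + c^2 with V(0) = 0 (drift coefficient is linear in X, diffusion is constant). With a = 1/4, c = 3/2, the solution is
  V(t) = (c^2 / (2 a)) * (exp(2 a t) - 1)
       = ((3/2)^2 / (2*(1/4))) * (exp((1/2) t) - 1)
       = 9*exp(t/2)/2 - 9/2.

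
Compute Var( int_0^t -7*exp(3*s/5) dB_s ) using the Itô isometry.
Var = 245*exp(6*t/5)/6 - 245/6

The Itô integral of a deterministic integrand f(s) has mean 0 because each increment f(s) * (B_{s+ds} - B_s) has mean 0. By the Itô isometry:
  Var( int_0^t f(s) dB_s ) = E[ (int_0^t f(s) dB_s)^2 ] = int_0^t f(s)^2 ds.
Here f(s) = -7*exp(3*s/5), so f(s)^2 = 49*exp(6*s/5). Integrate:
  int_0^t (49*exp(6*s/5)) ds = 245*exp(6*t/5)/6 - 245/6.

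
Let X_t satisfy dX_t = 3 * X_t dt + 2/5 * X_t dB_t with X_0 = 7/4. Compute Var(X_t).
Var(X_t) = 49*(exp(4*t/25) - 1)*exp(6*t)/16

For GBM dX = mu X dt + sigma X dB with X_0 = x_0, apply Itô to Y = log X: dY = (mu - sigma^2/2) dt + sigma dB, so Y_t = log(x_0) + (mu - sigma^2/2) t + sigma B_t and hence X_t = x_0 * exp((mu - sigma^2/2) t + sigma B_t).
With mu = 3, sigma = 2/5, x_0 = 7/4, this gives:
  X_t = 7/4 * exp((73/25) * t + (2/5) * B_t).
Since sigma*B_t ~ Normal(0, sigma^2 t), E[exp(sigma*B_t)] = exp(sigma^2 t / 2); so E[X_t] = x_0 * exp((mu - sigma^2/2) t) * exp(sigma^2 t / 2) = x_0 * exp(mu t) = 7*exp(3*t)/4.
Var(X_t) = E[X_t^2] - (E[X_t])^2 = x_0^2 * exp(2 mu t) * (exp(sigma^2 t) - 1) = 49*(exp(4*t/25) - 1)*exp(6*t)/16.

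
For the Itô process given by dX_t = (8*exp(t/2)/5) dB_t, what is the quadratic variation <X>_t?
<X>_t = 64*exp(t)/25 - 64/25

For an Itô process dX_t = a(t) dt + b(t) dB_t, the quadratic variation is <X>_t = int_0^t b(s)^2 ds (the drift term does not contribute). Here b(s) = 8*exp(s/2)/5, so
  b(s)^2 = 64*exp(s)/25.
Integrating from 0 to t:
  <X>_t = int_0^t (64*exp(s)/25) ds = 64*exp(t)/25 - 64/25.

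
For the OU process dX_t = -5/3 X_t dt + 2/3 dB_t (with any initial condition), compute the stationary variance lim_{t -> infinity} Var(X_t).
lim Var(X_t) = 2/15

The OU SDE dX = -theta X dt + sigma dB admits the integrating factor exp(theta t): d(exp(theta t) X_t) = sigma exp(theta t) dB_t. Integrating from 0 to t gives X_t = x_0 * exp(-theta t) + sigma * int_0^t exp(-theta (t-s)) dB_s for any initial x_0. The Itô integral has variance (by the Itô isometry) sigma^2 * int_0^t exp(-2 theta (t - s)) ds = sigma^2 * (1 - exp(-2 theta t)) / (2 theta), independent of x_0.
With theta = 5/3, sigma = 2/3:
  Var(X_t) = (2/3)^2 * (1 - exp(-2*5/3 t)) / (2 * 5/3) = 2/15 - 2*exp(-10*t/3)/15.
As t -> infinity, exp(-2*5/3 t) -> 0, so the stationary variance is sigma^2 / (2 theta) = 2/15.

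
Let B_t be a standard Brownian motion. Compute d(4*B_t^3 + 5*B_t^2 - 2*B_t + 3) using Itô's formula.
d(4*B_t^3 + 5*B_t^2 - 2*B_t + 3) = (12*B_t + 5) dt + (12*B_t^2 + 10*B_t - 2) dB_t

Itô's formula for f(B_t) gives d f(B_t) = f'(B_t) dB_t + (1/2) f''(B_t) dt. Compute derivatives of f(x) = 4*x^3 + 5*x^2 - 2*x + 3:
  f'(x)  = 12*x^2 + 10*x - 2
  f''(x) = 24*x + 10
Substitute x = B_t and multiply the f'' term by 1/2:
  drift     = (1/2) * (24*x + 10) evaluated at B_t = 12*B_t + 5
  diffusion = (12*x^2 + 10*x - 2) evaluated at B_t = 12*B_t^2 + 10*B_t - 2
Therefore d(4*B_t^3 + 5*B_t^2 - 2*B_t + 3) = (12*B_t + 5) dt + (12*B_t^2 + 10*B_t - 2) dB_t.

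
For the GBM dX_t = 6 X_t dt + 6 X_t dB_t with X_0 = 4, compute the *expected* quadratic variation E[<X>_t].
E[<X>_t] = 12*exp(48*t) - 12

<X>_t = int_0^t (6 * X_s)^2 ds. Taking expectation inside the integral: E[<X>_t] = 6^2 * int_0^t E[X_s^2] ds. For GBM, E[X_s^2] = x_0^2 * exp((2 mu + sigma^2) s). Integrating:
  E[<X>_t] = 6^2 * 4^2 * (exp((2*6 + 6^2) t) - 1) / (2*6 + 6^2)
           = 6^2 * 4^2 * (exp(48 t) - 1) / 48 = 12*exp(48*t) - 12.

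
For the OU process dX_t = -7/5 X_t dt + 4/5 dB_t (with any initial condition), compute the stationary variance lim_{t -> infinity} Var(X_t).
lim Var(X_t) = 8/35

The OU SDE dX = -theta X dt + sigma dB admits the integrating factor exp(theta t): d(exp(theta t) X_t) = sigma exp(theta t) dB_t. Integrating from 0 to t gives X_t = x_0 * exp(-theta t) + sigma * int_0^t exp(-theta (t-s)) dB_s for any initial x_0. The Itô integral has variance (by the Itô isometry) sigma^2 * int_0^t exp(-2 theta (t - s)) ds = sigma^2 * (1 - exp(-2 theta t)) / (2 theta), independent of x_0.
With theta = 7/5, sigma = 4/5:
  Var(X_t) = (4/5)^2 * (1 - exp(-2*7/5 t)) / (2 * 7/5) = 8/35 - 8*exp(-14*t/5)/35.
As t -> infinity, exp(-2*7/5 t) -> 0, so the stationary variance is sigma^2 / (2 theta) = 8/35.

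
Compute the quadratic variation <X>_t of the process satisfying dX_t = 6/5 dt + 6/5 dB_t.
<X>_t = 36*t/25

For an Itô process dX_t = a(t) dt + b(t) dB_t, the quadratic variation is <X>_t = int_0^t b(s)^2 ds (the drift term does not contribute). Here b(s) = 6/5, so
  b(s)^2 = 36/25.
Integrating from 0 to t:
  <X>_t = int_0^t (36/25) ds = 36*t/25.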